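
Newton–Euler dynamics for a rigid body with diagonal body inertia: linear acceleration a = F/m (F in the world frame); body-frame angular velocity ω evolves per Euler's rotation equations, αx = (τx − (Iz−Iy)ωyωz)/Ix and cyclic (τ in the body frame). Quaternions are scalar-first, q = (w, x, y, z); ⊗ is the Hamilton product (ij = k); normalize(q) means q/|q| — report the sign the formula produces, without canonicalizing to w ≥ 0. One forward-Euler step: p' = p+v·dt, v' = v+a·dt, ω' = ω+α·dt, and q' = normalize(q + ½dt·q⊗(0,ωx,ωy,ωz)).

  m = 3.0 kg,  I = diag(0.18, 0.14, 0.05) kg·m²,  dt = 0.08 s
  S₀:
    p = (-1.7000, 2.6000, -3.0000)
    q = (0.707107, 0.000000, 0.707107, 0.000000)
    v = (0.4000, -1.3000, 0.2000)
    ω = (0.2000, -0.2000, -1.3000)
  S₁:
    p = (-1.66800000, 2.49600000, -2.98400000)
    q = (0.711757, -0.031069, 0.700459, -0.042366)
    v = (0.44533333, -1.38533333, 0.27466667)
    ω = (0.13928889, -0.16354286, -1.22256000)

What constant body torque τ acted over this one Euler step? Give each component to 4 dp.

τ = (-0.1600, 0.0300, 0.0500)

Δω = ω₁−ω₀ = (-0.06071111, 0.03645714, 0.07744000)
precession coupling = (-0.0234, -0.0338, 0.0016)
applied torque τ = (-0.1600, 0.0300, 0.0500)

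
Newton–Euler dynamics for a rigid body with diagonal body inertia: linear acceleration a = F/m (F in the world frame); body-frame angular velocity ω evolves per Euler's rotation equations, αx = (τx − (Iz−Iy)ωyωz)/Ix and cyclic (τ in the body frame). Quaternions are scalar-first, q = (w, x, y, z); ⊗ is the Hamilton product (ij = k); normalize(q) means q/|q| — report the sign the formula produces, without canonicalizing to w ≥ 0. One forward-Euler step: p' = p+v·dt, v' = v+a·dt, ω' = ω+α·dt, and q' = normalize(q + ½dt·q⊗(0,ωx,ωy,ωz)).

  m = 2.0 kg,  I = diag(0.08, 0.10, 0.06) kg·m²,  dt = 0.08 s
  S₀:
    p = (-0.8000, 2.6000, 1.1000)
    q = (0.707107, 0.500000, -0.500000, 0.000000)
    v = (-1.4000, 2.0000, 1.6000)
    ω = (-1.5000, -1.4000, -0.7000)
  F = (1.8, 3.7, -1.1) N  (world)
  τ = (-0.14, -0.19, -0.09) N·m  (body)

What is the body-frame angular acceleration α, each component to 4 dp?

α = (-1.2600, -2.1100, -2.2000)

gyro term ω×Iω = (-0.0392, 0.0210, 0.0420)
(τ − ω×Iω)/I = (-1.2600, -2.1100, -2.2000)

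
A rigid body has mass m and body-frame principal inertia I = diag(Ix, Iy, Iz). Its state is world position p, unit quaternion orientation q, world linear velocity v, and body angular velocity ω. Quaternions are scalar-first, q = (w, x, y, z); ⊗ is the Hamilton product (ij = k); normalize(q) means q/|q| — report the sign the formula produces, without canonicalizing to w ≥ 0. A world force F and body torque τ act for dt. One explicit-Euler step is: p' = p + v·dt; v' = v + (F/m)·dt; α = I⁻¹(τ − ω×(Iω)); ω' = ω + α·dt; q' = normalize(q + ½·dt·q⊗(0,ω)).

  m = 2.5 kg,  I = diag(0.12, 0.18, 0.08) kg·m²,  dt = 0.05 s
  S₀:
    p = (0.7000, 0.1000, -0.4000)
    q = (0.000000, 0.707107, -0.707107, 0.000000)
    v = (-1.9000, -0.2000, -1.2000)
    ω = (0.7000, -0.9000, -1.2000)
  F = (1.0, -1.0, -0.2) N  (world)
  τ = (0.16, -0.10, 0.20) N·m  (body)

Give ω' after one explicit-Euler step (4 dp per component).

precession coupling ω×(Iω) = (-0.1080, -0.0336, -0.0378)
(τ − ω×Iω)/I = (2.2333, -0.3689, 2.9725)
ω' = ω + α·dt = (0.8117, -0.9184, -1.0514)

ω' = (0.8117, -0.9184, -1.0514)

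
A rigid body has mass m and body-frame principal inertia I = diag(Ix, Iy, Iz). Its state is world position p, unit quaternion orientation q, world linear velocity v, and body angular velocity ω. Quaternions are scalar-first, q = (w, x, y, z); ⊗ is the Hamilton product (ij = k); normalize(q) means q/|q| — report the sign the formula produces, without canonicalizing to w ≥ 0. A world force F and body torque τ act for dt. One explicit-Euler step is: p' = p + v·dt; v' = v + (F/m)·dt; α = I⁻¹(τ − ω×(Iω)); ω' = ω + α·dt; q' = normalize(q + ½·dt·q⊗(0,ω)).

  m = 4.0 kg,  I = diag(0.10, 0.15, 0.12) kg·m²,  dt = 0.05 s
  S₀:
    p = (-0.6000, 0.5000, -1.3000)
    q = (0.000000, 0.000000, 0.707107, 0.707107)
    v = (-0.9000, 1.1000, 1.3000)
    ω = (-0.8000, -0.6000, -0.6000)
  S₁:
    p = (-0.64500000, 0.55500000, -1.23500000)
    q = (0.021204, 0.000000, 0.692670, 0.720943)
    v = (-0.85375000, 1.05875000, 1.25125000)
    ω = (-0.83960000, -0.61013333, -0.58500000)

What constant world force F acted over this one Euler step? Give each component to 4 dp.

F = (3.7000, -3.3000, -3.9000)

Δv = v₁−v₀ = (0.04625000, -0.04125000, -0.04875000)
F = m·Δv/dt = (3.7000, -3.3000, -3.9000)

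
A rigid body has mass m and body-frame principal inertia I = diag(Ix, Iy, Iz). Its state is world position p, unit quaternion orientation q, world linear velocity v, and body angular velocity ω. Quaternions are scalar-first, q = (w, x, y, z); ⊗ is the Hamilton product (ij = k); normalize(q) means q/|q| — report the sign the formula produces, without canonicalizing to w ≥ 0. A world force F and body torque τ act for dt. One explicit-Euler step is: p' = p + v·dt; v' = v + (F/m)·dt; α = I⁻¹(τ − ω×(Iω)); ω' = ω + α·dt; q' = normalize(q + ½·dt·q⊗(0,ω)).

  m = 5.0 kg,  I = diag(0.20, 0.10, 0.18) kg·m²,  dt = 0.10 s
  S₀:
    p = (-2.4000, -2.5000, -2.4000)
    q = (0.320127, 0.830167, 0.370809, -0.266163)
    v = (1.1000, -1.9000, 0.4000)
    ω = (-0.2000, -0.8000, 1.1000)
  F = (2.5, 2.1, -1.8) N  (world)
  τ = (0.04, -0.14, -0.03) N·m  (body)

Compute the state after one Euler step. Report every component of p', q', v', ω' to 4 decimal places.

p + v·dt = (-2.2900, -2.6900, -2.3600)
new velocity v' = (1.1500, -1.8580, 0.3640)
gyro term ω×Iω = (-0.0704, -0.0044, -0.0160)
(τ − ω×Iω)/I = (0.5520, -1.3560, -0.0778)
ω + α·dt = (-0.1448, -0.9356, 1.0922)
Hamilton product q⊗(0,ω) = (0.7554599, 0.1309341, -1.1160527, -0.2378321)
updated quaternion q' = (0.3571, 0.8347, 0.3143, -0.2774)

p' = (-2.2900, -2.6900, -2.3600)
q' = (0.3571, 0.8347, 0.3143, -0.2774)
v' = (1.1500, -1.8580, 0.3640)
ω' = (-0.1448, -0.9356, 1.0922)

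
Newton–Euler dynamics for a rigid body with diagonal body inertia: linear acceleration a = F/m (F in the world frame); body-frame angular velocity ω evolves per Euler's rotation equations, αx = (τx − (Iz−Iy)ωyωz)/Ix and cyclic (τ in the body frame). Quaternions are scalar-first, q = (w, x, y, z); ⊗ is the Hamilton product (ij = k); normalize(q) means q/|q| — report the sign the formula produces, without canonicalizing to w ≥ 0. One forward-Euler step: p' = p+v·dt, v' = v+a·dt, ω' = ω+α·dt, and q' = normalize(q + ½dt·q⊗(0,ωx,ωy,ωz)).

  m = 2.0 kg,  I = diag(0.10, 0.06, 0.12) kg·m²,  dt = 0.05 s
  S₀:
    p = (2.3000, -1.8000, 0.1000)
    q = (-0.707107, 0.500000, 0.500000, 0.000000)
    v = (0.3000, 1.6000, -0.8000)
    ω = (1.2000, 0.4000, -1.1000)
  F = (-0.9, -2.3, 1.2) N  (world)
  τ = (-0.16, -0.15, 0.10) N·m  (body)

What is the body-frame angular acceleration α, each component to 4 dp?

ω×(Iω) gyroscopic = (-0.0264, 0.0264, -0.0192)
(τ − ω×Iω)/I = (-1.3360, -2.9400, 0.9933)

α = (-1.3360, -2.9400, 0.9933)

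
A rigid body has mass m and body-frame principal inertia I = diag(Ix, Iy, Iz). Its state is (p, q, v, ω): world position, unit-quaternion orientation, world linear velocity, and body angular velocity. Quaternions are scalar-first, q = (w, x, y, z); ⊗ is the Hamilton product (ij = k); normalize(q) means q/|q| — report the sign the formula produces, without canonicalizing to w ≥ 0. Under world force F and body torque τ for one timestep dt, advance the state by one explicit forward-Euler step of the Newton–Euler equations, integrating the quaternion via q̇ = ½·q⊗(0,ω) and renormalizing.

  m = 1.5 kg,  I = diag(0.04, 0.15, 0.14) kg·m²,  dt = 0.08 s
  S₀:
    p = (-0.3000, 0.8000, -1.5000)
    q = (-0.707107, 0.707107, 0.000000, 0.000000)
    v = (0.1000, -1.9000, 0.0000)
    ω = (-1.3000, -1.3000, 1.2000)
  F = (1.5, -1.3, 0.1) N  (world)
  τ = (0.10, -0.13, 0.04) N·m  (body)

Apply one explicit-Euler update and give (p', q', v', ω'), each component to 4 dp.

precession coupling ω×(Iω) = (0.0156, 0.1560, 0.1859)
(τ − ω×Iω)/I = (2.1100, -1.9067, -1.0421)
ω + α·dt = (-1.1312, -1.4525, 1.1166)
Hamilton product q⊗(0,ω) = (0.9192391, 0.9192391, 0.0707107, -1.7677675)
q + ½dt·q⊗(0,ω), renormalized = (-0.6678, 0.7410, 0.0028, -0.0704)
a = (1.0000, -0.8667, 0.0667)
p' = p + v·dt = (-0.2920, 0.6480, -1.5000)
new velocity v' = (0.1800, -1.9693, 0.0053)

p' = (-0.2920, 0.6480, -1.5000)
q' = (-0.6678, 0.7410, 0.0028, -0.0704)
v' = (0.1800, -1.9693, 0.0053)
ω' = (-1.1312, -1.4525, 1.1166)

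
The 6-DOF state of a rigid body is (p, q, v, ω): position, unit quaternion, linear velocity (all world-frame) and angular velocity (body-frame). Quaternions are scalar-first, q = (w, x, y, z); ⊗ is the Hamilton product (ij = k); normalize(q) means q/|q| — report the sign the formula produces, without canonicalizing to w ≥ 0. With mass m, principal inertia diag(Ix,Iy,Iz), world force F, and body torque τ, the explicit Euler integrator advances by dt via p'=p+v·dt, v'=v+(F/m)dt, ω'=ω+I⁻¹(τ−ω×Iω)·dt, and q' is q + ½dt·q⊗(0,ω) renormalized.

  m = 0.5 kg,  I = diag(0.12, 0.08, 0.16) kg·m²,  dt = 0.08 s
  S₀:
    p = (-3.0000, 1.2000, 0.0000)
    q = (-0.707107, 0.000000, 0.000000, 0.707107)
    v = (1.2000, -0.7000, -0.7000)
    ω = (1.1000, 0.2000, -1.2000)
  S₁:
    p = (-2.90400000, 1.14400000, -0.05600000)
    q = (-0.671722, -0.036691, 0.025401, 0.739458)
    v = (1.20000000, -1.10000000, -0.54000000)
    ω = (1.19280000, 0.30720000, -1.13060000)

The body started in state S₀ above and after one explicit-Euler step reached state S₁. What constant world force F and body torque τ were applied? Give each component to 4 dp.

rate change Δω = (0.09280000, 0.10720000, 0.06940000)
I·α + gyro = (0.1200, 0.1600, 0.1300)
Δv = v₁−v₀ = (0.00000000, -0.40000000, 0.16000000)
m·(v₁−v₀)/dt = (0.0000, -2.5000, 1.0000)

F = (0.0000, -2.5000, 1.0000)
τ = (0.1200, 0.1600, 0.1300)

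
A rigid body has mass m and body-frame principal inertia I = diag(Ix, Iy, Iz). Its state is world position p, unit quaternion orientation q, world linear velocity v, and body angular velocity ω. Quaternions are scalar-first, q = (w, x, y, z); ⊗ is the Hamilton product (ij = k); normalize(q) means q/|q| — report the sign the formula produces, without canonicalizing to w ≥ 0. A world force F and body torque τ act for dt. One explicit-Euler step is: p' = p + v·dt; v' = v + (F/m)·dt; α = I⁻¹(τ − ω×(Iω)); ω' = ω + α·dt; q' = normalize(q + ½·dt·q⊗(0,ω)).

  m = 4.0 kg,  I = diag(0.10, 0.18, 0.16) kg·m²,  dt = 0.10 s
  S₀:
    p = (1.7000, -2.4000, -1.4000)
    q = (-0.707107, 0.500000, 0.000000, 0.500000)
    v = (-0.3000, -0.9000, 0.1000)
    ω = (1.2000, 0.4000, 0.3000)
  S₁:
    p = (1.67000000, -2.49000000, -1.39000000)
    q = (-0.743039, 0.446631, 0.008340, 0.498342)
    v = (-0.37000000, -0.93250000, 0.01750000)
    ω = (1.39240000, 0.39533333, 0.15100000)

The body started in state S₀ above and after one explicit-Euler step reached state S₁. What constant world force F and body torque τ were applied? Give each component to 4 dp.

F = (-2.8000, -1.3000, -3.3000)
τ = (0.1900, -0.0300, -0.2000)

Δω = ω₁−ω₀ = (0.19240000, -0.00466667, -0.14900000)
gyro term ω₀×Iω₀ = (-0.0024, -0.0216, 0.0384)
applied torque τ = (0.1900, -0.0300, -0.2000)
Δv = v₁−v₀ = (-0.07000000, -0.03250000, -0.08250000)
applied force F = (-2.8000, -1.3000, -3.3000)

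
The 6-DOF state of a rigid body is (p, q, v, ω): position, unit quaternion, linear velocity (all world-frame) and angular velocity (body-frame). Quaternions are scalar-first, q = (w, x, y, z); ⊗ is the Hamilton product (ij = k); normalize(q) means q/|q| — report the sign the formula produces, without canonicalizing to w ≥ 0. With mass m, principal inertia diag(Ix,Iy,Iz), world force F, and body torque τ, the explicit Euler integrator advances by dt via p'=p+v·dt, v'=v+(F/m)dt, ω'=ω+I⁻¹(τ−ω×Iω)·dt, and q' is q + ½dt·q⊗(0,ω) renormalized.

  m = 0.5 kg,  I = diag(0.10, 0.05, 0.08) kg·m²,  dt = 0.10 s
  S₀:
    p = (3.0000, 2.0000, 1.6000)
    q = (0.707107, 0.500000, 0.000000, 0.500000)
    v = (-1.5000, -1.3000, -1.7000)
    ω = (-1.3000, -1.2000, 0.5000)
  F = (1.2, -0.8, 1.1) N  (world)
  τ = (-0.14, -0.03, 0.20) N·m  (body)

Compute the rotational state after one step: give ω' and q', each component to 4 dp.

ω' = (-1.4220, -1.2340, 0.8475)
q' = (0.7241, 0.4820, -0.0871, 0.4856)

ω×(Iω) gyroscopic = (-0.0180, -0.0130, -0.0780)
angular accel α = (-1.2200, -0.3400, 3.4750)
ω' = ω + α·dt = (-1.4220, -1.2340, 0.8475)
Hamilton product q⊗(0,ω) = (0.4000000, -0.3192391, -1.7485284, -0.2464465)
q + ½dt·q⊗(0,ω), renormalized = (0.7241, 0.4820, -0.0871, 0.4856)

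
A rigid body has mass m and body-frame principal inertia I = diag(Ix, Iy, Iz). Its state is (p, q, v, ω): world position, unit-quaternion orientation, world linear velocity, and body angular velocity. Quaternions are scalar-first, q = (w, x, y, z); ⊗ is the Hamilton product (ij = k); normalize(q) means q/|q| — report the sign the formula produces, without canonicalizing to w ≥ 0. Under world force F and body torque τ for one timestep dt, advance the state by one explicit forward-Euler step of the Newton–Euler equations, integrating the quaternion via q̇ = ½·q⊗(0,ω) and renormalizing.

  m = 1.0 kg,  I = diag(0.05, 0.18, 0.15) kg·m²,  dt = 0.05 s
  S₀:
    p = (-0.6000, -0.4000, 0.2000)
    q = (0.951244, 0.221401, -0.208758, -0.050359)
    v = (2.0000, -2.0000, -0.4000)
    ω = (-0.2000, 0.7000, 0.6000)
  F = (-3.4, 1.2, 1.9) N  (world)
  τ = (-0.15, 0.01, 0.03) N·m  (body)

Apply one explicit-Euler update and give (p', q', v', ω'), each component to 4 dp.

p' = (-0.5000, -0.5000, 0.1800)
q' = (0.9565, 0.2143, -0.1951, -0.0333)
v' = (1.8300, -1.9400, -0.3050)
ω' = (-0.3374, 0.6994, 0.6161)

a = (-3.4000, 1.2000, 1.9000)
p + v·dt = (-0.5000, -0.5000, 0.1800)
v' = v + a·dt = (1.8300, -1.9400, -0.3050)
gyro term ω×Iω = (-0.0126, 0.0120, -0.0182)
(τ − ω×Iω)/I = (-2.7480, -0.0111, 0.3213)
ω + α·dt = (-0.3374, 0.6994, 0.6161)
2q̇ = q⊗(0,ω) = (0.2206262, -0.2802523, 0.5431020, 0.6839755)
updated quaternion q' = (0.9565, 0.2143, -0.1951, -0.0333)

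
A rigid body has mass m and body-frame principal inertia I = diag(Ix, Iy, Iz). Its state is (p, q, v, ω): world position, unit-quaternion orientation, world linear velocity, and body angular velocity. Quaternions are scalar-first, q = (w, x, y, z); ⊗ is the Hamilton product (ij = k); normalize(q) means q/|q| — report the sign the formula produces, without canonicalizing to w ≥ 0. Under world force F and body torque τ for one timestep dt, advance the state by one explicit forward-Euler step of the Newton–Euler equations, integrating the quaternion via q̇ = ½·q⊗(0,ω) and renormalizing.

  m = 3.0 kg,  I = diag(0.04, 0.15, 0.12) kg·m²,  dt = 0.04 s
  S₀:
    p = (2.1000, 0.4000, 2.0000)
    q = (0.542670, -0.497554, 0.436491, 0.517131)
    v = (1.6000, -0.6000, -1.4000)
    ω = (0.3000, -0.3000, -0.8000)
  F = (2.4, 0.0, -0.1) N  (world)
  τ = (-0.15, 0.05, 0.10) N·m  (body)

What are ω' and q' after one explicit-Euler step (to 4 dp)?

gyro term ω×Iω = (-0.0072, 0.0192, -0.0099)
(τ − ω×Iω)/I = (-3.5700, 0.2053, 0.9158)
ω' = ω + α·dt = (0.1572, -0.2918, -0.7634)
Hamilton product q⊗(0,ω) = (0.6939183, -0.0312525, -0.4057049, -0.4158171)
q' = normalize(q + ½dt·q⊗(0,ω)) = (0.5565, -0.4981, 0.4283, 0.5087)

ω' = (0.1572, -0.2918, -0.7634)
q' = (0.5565, -0.4981, 0.4283, 0.5087)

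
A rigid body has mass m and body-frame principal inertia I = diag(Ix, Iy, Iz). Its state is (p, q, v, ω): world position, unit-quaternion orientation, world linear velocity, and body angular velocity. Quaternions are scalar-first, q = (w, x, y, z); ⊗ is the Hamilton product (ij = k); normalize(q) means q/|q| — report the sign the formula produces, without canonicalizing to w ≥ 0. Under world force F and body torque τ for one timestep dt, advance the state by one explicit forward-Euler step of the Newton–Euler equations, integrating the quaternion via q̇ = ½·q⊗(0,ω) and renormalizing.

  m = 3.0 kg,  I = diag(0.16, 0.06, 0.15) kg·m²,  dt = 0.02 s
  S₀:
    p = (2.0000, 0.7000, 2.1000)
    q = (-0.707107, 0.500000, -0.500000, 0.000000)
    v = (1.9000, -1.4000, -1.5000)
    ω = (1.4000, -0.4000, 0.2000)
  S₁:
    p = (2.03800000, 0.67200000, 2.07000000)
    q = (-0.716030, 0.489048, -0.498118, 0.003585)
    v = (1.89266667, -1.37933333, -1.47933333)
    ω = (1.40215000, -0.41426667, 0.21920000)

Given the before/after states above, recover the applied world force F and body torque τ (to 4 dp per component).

Δω = ω₁−ω₀ = (0.00215000, -0.01426667, 0.01920000)
applied torque τ = (0.0100, -0.0400, 0.2000)
velocity change Δv = (-0.00733333, 0.02066667, 0.02066667)
F = m·Δv/dt = (-1.1000, 3.1000, 3.1000)

F = (-1.1000, 3.1000, 3.1000)
τ = (0.0100, -0.0400, 0.2000)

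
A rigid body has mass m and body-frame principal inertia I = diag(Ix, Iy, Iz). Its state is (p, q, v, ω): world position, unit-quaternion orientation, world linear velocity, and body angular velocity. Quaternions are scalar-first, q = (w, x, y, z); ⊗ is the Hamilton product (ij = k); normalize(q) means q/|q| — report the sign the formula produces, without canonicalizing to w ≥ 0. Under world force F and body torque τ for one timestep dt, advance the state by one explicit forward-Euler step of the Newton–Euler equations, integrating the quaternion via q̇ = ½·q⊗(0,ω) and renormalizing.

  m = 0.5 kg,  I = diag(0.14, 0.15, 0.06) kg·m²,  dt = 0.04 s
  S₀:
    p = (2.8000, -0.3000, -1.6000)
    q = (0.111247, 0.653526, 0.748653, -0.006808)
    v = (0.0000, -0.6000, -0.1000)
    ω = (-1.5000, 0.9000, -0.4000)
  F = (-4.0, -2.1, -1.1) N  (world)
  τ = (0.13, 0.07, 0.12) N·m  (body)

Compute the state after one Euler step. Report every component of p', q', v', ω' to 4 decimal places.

p' = (2.8000, -0.3240, -1.6040)
q' = (0.1172, 0.6439, 0.7556, 0.0265)
v' = (-0.3200, -0.7680, -0.1880)
ω' = (-1.4721, 0.9059, -0.3110)

p' = p + v·dt = (2.8000, -0.3240, -1.6040)
new velocity v' = (-0.3200, -0.7680, -0.1880)
ω×(Iω) gyroscopic = (0.0324, 0.0480, -0.0135)
α = I⁻¹(τ − ω×Iω) = (0.6971, 0.1467, 2.2250)
ω + α·dt = (-1.4721, 0.9059, -0.3110)
q⊗(0,ω) = (0.3037781, -0.4602045, 0.3717447, 1.6666541)
updated quaternion q' = (0.1172, 0.6439, 0.7556, 0.0265)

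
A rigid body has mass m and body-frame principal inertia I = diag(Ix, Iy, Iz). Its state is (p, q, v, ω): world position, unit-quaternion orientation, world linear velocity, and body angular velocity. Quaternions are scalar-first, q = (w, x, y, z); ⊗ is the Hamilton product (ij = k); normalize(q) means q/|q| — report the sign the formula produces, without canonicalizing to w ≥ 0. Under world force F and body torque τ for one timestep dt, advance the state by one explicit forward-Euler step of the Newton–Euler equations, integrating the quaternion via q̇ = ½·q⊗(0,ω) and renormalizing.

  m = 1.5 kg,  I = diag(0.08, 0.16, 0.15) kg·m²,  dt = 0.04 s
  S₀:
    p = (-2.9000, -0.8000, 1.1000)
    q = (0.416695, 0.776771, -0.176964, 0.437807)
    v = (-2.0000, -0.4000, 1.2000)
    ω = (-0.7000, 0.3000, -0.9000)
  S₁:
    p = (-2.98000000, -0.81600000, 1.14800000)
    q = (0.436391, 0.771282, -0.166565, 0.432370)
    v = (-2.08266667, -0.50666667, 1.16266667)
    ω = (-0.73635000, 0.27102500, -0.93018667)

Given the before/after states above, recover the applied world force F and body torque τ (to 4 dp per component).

F = (-3.1000, -4.0000, -1.4000)
τ = (-0.0700, -0.1600, -0.1300)

ω₁ − ω₀ = (-0.03635000, -0.02897500, -0.03018667)
gyro term ω₀×Iω₀ = (0.0027, -0.0441, -0.0168)
τ = I·(Δω/dt) + ω₀×(Iω₀) = (-0.0700, -0.1600, -0.1300)
velocity change Δv = (-0.08266667, -0.10666667, -0.03733333)
F = m·Δv/dt = (-3.1000, -4.0000, -1.4000)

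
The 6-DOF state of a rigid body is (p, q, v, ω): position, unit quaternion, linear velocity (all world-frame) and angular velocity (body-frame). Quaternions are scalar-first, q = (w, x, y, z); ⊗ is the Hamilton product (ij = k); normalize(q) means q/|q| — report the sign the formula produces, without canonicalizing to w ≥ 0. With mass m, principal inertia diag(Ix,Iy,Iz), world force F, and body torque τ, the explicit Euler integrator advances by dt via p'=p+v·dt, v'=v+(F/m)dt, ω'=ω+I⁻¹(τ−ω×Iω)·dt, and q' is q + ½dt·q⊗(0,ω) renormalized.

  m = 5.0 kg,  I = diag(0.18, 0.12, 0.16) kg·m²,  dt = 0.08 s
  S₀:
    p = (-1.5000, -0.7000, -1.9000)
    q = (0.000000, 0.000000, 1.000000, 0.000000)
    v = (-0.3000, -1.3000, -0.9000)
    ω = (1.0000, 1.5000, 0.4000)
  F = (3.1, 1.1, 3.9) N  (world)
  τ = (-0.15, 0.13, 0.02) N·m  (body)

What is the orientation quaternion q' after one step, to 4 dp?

q' = (-0.0598, 0.0160, 0.9973, -0.0399)

2q̇ = q⊗(0,ω) = (-1.5000000, 0.4000000, 0.0000000, -1.0000000)
q' = normalize(q + ½dt·q⊗(0,ω)) = (-0.0598, 0.0160, 0.9973, -0.0399)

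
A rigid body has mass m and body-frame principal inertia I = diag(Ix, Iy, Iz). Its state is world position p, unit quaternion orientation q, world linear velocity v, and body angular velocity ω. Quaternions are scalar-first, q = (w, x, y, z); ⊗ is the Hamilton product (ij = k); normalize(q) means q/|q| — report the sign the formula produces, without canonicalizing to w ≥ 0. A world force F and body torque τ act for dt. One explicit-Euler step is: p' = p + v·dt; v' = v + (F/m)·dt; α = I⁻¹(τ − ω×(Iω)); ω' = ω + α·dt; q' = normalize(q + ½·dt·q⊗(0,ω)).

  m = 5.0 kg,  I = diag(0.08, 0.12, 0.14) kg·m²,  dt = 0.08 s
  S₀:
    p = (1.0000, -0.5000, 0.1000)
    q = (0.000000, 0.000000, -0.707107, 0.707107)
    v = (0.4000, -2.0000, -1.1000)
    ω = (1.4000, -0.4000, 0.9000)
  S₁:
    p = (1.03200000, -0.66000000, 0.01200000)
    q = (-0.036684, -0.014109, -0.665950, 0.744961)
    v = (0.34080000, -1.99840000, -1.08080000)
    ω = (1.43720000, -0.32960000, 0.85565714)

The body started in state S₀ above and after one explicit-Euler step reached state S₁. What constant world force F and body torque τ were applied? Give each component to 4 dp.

rate change Δω = (0.03720000, 0.07040000, -0.04434286)
ω₀×(Iω₀) = (-0.0072, -0.0756, -0.0224)
I·α + gyro = (0.0300, 0.0300, -0.1000)
velocity change Δv = (-0.05920000, 0.00160000, 0.01920000)
m·(v₁−v₀)/dt = (-3.7000, 0.1000, 1.2000)

F = (-3.7000, 0.1000, 1.2000)
τ = (0.0300, 0.0300, -0.1000)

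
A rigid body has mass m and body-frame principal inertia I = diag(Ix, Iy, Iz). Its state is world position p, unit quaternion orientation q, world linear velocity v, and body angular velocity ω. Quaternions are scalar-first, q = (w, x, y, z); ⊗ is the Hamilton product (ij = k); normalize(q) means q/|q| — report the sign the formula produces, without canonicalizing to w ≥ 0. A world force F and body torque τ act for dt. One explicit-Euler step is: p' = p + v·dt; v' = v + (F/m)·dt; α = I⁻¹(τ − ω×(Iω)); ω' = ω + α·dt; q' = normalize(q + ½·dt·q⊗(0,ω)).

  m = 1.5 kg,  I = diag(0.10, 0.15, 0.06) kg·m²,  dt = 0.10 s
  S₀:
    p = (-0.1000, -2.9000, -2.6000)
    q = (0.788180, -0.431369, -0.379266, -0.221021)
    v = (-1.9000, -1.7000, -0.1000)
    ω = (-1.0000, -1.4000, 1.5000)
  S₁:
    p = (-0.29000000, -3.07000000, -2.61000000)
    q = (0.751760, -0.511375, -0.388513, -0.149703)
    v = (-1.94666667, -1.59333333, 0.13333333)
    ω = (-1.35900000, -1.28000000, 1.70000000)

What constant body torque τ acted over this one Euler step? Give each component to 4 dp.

τ = (-0.1700, 0.1200, 0.1900)

Δω = ω₁−ω₀ = (-0.35900000, 0.12000000, 0.20000000)
gyro term ω₀×Iω₀ = (0.1890, -0.0600, 0.0700)
I·α + gyro = (-0.1700, 0.1200, 0.1900)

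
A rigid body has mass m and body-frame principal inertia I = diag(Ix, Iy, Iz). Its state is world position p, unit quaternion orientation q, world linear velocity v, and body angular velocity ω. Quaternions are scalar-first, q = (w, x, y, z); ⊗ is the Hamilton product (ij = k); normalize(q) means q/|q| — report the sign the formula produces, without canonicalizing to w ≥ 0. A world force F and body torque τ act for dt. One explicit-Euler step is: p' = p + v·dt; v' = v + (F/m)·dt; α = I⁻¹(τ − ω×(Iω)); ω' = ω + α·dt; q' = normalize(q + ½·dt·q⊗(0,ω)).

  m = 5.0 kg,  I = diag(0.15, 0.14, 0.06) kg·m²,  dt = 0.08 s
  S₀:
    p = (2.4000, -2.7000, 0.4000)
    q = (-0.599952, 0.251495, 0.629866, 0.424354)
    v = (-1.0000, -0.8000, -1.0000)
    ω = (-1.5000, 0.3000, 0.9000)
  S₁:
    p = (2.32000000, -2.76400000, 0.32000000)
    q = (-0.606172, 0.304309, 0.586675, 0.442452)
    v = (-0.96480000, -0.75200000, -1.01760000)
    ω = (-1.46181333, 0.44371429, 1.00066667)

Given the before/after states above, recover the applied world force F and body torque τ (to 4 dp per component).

velocity change Δv = (0.03520000, 0.04800000, -0.01760000)
m·(v₁−v₀)/dt = (2.2000, 3.0000, -1.1000)
ω₁ − ω₀ = (0.03818667, 0.14371429, 0.10066667)
applied torque τ = (0.0500, 0.1300, 0.0800)

F = (2.2000, 3.0000, -1.1000)
τ = (0.0500, 0.1300, 0.0800)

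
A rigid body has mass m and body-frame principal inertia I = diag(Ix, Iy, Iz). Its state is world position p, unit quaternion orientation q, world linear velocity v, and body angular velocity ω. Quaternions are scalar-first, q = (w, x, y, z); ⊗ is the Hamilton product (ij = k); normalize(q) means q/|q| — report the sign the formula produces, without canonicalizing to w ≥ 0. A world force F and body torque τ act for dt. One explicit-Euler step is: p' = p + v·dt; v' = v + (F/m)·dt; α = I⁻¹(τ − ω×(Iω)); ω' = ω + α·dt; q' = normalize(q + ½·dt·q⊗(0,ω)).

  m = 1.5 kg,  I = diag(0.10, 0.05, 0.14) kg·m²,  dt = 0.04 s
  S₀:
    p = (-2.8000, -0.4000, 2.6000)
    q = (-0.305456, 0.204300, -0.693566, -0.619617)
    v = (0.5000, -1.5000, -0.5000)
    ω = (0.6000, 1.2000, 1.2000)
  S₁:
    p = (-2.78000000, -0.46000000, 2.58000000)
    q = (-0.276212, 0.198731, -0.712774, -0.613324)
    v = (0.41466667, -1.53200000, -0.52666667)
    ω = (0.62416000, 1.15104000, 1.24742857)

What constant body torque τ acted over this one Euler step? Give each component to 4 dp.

Δω = ω₁−ω₀ = (0.02416000, -0.04896000, 0.04742857)
precession coupling = (0.1296, -0.0288, -0.0360)
applied torque τ = (0.1900, -0.0900, 0.1300)

τ = (0.1900, -0.0900, 0.1300)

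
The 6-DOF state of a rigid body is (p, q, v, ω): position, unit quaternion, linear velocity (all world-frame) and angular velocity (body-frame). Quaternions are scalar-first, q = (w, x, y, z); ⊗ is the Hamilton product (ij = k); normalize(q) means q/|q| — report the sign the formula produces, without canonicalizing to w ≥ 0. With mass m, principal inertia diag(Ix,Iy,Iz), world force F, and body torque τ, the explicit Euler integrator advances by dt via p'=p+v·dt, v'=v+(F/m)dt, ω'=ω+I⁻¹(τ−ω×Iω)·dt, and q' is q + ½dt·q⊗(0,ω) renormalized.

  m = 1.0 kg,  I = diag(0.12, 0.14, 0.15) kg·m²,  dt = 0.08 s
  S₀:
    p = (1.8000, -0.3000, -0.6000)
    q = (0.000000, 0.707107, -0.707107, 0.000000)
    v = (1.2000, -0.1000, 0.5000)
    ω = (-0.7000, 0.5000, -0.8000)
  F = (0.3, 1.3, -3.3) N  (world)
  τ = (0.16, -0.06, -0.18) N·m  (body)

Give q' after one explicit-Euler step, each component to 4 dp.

q' = (0.0339, 0.7289, -0.6837, -0.0057)

2q̇ = q⊗(0,ω) = (0.8485284, 0.5656856, 0.5656856, -0.1414214)
updated quaternion q' = (0.0339, 0.7289, -0.6837, -0.0057)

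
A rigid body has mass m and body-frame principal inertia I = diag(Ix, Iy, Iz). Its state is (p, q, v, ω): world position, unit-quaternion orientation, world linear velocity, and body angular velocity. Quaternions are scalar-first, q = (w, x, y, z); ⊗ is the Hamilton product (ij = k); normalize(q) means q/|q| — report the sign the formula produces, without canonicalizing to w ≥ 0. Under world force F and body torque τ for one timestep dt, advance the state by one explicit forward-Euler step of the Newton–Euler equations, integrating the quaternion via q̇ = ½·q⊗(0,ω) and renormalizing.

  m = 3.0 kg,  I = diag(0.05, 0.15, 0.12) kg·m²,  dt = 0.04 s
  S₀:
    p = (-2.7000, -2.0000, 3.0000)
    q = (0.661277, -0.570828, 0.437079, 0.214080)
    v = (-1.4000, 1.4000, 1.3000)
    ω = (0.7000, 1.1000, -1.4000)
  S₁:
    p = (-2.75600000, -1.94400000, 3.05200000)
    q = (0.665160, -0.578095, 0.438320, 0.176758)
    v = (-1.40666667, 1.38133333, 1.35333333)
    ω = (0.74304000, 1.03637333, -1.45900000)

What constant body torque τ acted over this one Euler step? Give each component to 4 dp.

rate change Δω = (0.04304000, -0.06362667, -0.05900000)
applied torque τ = (0.1000, -0.1700, -0.1000)

τ = (0.1000, -0.1700, -0.1000)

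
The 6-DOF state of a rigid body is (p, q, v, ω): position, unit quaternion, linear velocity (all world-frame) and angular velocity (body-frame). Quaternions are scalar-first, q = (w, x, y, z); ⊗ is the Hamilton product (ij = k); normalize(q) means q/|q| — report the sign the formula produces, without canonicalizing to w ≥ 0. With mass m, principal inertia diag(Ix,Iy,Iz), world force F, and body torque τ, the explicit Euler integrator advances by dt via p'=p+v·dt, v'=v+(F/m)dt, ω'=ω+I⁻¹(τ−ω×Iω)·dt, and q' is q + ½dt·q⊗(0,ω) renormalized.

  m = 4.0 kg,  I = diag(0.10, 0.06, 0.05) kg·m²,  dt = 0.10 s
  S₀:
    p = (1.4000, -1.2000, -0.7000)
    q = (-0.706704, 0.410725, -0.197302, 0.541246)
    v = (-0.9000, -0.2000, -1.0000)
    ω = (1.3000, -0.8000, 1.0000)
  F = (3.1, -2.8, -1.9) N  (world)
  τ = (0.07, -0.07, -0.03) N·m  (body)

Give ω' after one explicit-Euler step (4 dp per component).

precession coupling ω×(Iω) = (0.0080, 0.0650, 0.0416)
α = I⁻¹(τ − ω×Iω) = (0.6200, -2.2500, -1.4320)
new body rate ω' = (1.3620, -1.0250, 0.8568)

ω' = (1.3620, -1.0250, 0.8568)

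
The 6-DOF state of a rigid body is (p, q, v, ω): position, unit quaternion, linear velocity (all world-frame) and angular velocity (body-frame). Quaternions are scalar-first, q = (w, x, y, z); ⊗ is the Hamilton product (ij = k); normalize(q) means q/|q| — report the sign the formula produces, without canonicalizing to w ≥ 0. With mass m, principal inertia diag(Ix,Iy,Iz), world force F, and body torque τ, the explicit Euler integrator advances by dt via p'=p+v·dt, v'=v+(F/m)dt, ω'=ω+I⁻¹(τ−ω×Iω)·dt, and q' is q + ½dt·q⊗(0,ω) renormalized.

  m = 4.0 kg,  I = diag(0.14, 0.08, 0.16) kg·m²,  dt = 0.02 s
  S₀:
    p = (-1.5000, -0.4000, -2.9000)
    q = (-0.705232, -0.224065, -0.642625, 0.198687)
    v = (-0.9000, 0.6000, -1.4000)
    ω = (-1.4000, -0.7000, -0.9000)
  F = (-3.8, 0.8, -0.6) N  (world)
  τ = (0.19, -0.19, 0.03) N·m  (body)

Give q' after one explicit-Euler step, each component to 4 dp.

q' = (-0.7110, -0.2070, -0.6424, 0.1976)

Hamilton product q⊗(0,ω) = (-0.5847102, 1.7047682, 0.0138421, -0.1081207)
updated quaternion q' = (-0.7110, -0.2070, -0.6424, 0.1976)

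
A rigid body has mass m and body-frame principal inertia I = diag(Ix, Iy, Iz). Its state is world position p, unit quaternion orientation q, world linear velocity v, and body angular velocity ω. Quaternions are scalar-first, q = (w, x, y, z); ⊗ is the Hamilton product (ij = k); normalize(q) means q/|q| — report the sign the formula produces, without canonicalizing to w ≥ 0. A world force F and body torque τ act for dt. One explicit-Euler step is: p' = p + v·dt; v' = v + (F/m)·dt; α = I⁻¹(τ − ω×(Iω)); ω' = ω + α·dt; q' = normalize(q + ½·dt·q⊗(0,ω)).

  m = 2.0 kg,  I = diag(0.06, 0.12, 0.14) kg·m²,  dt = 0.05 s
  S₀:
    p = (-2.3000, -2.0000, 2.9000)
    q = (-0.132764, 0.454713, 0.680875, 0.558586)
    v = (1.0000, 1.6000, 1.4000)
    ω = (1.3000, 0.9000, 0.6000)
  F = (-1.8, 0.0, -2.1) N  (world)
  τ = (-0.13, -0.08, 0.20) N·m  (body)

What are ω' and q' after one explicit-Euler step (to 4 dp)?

ω' = (1.1827, 0.8927, 0.6464)
q' = (-0.1711, 0.4476, 0.6886, 0.5442)

gyro term ω×Iω = (0.0108, -0.0624, 0.0702)
α = I⁻¹(τ − ω×Iω) = (-2.3467, -0.1467, 0.9271)
new body rate ω' = (1.1827, 0.8927, 0.6464)
2q̇ = q⊗(0,ω) = (-1.5390660, -0.2667956, 0.3338464, -0.5555542)
updated quaternion q' = (-0.1711, 0.4476, 0.6886, 0.5442)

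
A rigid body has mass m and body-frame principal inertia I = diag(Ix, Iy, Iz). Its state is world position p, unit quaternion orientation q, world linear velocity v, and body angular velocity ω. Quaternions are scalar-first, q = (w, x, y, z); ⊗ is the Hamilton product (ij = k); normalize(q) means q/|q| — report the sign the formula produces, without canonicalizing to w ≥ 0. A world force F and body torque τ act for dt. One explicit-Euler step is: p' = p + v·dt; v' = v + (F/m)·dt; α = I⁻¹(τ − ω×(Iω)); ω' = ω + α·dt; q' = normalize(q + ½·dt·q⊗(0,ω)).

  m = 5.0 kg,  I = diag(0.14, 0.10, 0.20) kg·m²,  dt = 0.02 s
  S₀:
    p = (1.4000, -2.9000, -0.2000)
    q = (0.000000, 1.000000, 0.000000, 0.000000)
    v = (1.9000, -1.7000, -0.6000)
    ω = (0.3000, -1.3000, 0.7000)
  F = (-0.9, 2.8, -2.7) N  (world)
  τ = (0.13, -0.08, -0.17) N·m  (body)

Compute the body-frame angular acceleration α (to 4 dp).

α = (1.5786, -0.6740, -0.9280)

precession coupling ω×(Iω) = (-0.0910, -0.0126, 0.0156)
(τ − ω×Iω)/I = (1.5786, -0.6740, -0.9280)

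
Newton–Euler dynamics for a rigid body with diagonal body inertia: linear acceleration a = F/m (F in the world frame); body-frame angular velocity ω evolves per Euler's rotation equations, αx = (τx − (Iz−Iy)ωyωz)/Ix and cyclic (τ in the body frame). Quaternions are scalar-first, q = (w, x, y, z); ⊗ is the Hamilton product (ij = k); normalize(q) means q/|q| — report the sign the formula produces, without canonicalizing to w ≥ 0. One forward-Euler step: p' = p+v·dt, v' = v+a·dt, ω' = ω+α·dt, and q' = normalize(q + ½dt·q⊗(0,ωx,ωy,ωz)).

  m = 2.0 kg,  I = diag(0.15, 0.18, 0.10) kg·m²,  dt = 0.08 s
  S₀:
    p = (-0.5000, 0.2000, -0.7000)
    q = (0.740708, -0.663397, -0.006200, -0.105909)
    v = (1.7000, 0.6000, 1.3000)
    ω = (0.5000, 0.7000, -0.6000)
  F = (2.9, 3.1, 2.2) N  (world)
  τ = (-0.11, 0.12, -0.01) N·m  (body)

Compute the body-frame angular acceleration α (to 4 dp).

α = (-0.9573, 0.7500, -0.2050)

precession coupling ω×(Iω) = (0.0336, -0.0150, 0.0105)
(τ − ω×Iω)/I = (-0.9573, 0.7500, -0.2050)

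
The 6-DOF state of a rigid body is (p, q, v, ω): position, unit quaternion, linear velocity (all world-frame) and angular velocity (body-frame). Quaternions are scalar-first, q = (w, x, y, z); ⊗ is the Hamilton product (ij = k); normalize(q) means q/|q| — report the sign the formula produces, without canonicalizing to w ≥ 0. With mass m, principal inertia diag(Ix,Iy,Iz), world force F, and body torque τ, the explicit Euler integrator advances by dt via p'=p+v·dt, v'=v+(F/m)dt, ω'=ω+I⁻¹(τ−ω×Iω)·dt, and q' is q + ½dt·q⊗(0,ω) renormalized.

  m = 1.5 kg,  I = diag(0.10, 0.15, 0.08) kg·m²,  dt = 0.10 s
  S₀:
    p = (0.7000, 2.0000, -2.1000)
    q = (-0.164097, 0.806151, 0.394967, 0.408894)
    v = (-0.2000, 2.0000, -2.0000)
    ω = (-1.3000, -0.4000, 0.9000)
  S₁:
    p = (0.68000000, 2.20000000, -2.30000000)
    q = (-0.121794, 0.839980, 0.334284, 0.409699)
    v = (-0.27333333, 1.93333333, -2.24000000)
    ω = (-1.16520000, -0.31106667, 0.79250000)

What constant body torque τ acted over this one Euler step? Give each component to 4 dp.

τ = (0.1600, 0.1100, -0.0600)

rate change Δω = (0.13480000, 0.08893333, -0.10750000)
gyro term ω₀×Iω₀ = (0.0252, -0.0234, 0.0260)
applied torque τ = (0.1600, 0.1100, -0.0600)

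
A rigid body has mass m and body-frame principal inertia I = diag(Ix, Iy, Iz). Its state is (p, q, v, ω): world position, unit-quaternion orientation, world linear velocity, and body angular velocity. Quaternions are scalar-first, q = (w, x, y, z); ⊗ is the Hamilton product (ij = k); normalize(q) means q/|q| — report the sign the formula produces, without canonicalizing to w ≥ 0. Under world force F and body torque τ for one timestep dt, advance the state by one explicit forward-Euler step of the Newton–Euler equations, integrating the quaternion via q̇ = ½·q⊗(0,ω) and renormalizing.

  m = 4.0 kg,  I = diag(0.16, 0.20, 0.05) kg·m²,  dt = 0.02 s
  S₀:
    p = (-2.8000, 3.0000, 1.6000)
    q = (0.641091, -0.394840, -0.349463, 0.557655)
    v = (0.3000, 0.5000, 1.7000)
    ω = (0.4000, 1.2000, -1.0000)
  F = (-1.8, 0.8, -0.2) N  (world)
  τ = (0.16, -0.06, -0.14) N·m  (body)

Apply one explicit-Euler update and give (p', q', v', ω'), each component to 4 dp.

p' = (-2.7940, 3.0100, 1.6340)
q' = (0.6524, -0.3954, -0.3434, 0.5478)
v' = (0.2910, 0.5040, 1.6990)
ω' = (0.3975, 1.1984, -1.0637)

a = F/m = (-0.4500, 0.2000, -0.0500)
p' = p + v·dt = (-2.7940, 3.0100, 1.6340)
v' = v + a·dt = (0.2910, 0.5040, 1.6990)
precession coupling ω×(Iω) = (0.1800, -0.0440, 0.0192)
α = I⁻¹(τ − ω×Iω) = (-0.1250, -0.0800, -3.1840)
ω + α·dt = (0.3975, 1.1984, -1.0637)
Hamilton product q⊗(0,ω) = (1.1349466, -0.0632866, 0.5975312, -0.9751138)
updated quaternion q' = (0.6524, -0.3954, -0.3434, 0.5478)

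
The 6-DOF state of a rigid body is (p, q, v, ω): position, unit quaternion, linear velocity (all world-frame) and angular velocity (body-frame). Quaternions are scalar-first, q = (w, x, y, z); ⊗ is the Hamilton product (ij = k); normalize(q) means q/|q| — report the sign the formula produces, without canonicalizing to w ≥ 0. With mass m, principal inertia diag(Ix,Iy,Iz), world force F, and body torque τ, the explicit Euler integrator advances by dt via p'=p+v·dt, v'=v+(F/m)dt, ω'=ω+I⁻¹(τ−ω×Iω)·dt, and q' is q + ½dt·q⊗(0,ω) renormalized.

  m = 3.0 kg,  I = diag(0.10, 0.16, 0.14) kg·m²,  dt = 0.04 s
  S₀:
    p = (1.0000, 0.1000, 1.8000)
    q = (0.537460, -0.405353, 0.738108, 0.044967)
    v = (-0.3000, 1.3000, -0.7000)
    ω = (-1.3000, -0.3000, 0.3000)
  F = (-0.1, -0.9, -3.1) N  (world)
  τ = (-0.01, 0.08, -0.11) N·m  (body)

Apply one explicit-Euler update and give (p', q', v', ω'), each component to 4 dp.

ω×(Iω) gyroscopic = (0.0018, 0.0156, 0.0234)
angular accel α = (-0.1180, 0.4025, -0.9529)
ω + α·dt = (-1.3047, -0.2839, 0.2619)
Hamilton product q⊗(0,ω) = (-0.3190166, -0.4637755, -0.0980892, 1.2423843)
q' = normalize(q + ½dt·q⊗(0,ω)) = (0.5309, -0.4145, 0.7359, 0.0698)
a = F/m = (-0.0333, -0.3000, -1.0333)
new position p' = (0.9880, 0.1520, 1.7720)
v + (F/m)dt = (-0.3013, 1.2880, -0.7413)

p' = (0.9880, 0.1520, 1.7720)
q' = (0.5309, -0.4145, 0.7359, 0.0698)
v' = (-0.3013, 1.2880, -0.7413)
ω' = (-1.3047, -0.2839, 0.2619)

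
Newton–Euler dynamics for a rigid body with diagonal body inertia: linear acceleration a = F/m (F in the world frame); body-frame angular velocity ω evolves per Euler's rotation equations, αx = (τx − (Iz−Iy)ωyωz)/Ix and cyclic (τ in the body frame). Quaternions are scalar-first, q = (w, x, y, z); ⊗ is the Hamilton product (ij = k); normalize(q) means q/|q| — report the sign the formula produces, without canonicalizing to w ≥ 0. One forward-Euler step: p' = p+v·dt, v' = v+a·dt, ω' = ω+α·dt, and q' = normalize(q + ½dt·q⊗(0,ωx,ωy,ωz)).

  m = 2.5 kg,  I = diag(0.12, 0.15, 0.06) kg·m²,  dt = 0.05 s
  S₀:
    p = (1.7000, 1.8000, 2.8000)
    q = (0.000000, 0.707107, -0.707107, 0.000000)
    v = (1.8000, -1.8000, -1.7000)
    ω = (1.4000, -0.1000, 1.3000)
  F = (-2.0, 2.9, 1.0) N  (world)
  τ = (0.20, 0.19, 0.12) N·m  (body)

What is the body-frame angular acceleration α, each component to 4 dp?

α = (1.5692, 0.5387, 2.0700)

ω×(Iω) gyroscopic = (0.0117, 0.1092, -0.0042)
α = I⁻¹(τ − ω×Iω) = (1.5692, 0.5387, 2.0700)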